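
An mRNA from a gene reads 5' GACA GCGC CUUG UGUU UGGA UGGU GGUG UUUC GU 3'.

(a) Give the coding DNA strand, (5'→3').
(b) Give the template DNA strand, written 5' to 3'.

(a) 5'-GACAGCGCCTTGTGTTTGGATGGTGGTGTTTCGT-3'
(b) 5'-ACGAAACACCACCATCCAAACACAAGGCGCTGTC-3'

(a) The coding strand matches the mRNA with U→T.
(b) The template strand is the reverse complement of the coding strand.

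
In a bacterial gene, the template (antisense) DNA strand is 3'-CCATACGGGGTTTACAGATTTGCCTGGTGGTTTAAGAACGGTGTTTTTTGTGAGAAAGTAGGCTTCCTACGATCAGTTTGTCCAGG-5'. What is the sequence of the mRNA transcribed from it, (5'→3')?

5'-GGUAUGCCCCAAAUGUCUAAACGGACCACCAAAUUCUUGCCACAAAAAACACUCUUUCAUCCGAAGGAUGCUAGUCAAACAGGUCC-3'

Reading the template 3'→5' as shown, RNA polymerase pairs each base (A→U, T→A, G↔C) to build mRNA 5'→3' directly.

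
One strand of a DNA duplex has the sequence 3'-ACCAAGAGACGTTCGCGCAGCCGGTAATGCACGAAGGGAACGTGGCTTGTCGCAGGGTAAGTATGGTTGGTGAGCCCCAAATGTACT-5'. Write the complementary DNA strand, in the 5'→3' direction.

The strand is given 3'→5', so its complement runs 5'→3' in the same left-to-right order: pair each base A↔T, G↔C.

5'-TGGTTCTCTGCAAGCGCGTCGGCCATTACGTGCTTCCCTTGCACCGAACAGCGTCCCATTCATACCAACCACTCGGGGTTTACATGA-3'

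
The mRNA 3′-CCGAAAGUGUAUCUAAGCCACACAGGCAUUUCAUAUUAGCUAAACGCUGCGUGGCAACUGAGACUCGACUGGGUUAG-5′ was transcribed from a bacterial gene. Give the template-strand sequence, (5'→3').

Written 5'→3' the mRNA is GAUUGGGUCAGCUCAGAGUCAACGGUGCGUCGCAAAUCGAUUAUACUUUACGGACACACCGAAUCUAUGUGAAAGCC, so the coding DNA strand is GATTGGGTCAGCTCAGAGTCAACGGTGCGTCGCAAATCGATTATACTTTACGGACACACCGAATCTATGTGAAAGCC. The template is its reverse complement.

5′-GGCTTTCACATAGATTCGGTGTGTCCGTAAAGTATAATCGATTTGCGACGCACCGTTGACTCTGAGCTGACCCAATC-3′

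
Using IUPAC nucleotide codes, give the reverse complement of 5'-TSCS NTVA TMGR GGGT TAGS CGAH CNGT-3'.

5'-ACNGDTCGSCTAACCCYCKATBANSGSA-3'

Standard pairs A↔T, G↔C; ambiguity codes pair R↔Y, M↔K, S↔S, H↔D, V↔B, N↔N. Complement (ASGSNABTAKCYCCCAATCSGCTDGNCA), then reverse for 5'→3'.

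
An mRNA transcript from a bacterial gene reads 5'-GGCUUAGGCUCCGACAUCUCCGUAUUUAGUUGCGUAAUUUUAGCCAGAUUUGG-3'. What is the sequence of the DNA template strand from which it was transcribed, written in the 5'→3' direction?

Replace U with T to get the coding DNA strand: GGCTTAGGCTCCGACATCTCCGTATTTAGTTGCGTAATTTTAGCCAGATTTGG. The template strand is its reverse complement (complement CCGAATCCGAGGCTGTAGAGGCATAAATCAACGCATTAAAATCGGTCTAAACC, then reverse).

5′-CCAAATCTGGCTAAAATTACGCAACTAAATACGGAGATGTCGGAGCCTAAGCC-3′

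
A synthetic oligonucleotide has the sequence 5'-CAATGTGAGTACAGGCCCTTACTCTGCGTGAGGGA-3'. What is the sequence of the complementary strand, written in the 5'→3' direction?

5'-TCCCTCACGCAGAGTAAGGGCCTGTACTCACATTG-3'

The complement of CAATGTGAGTACAGGCCCTTACTCTGCGTGAGGGA is GTTACACTCATGTCCGGGAATGAGACGCACTCCCT (A↔T, G↔C). DNA strands are antiparallel, so the complementary strand runs 3'→5'; reversing gives the 5'→3' form.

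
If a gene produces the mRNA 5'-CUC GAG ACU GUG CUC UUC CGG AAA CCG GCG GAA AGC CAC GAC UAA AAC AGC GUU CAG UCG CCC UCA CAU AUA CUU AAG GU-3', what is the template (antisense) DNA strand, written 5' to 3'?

5'-ACCTTAAGTATATGTGAGGGCGACTGAACGCTGTTTTAGTCGTGGCTTTCCGCCGGTTTCCGGAAGAGCACAGTCTCGAG-3'

Replace U with T to get the coding DNA strand: CTCGAGACTGTGCTCTTCCGGAAACCGGCGGAAAGCCACGACTAAAACAGCGTTCAGTCGCCCTCACATATACTTAAGGT. The template strand is its reverse complement (complement GAGCTCTGACACGAGAAGGCCTTTGGCCGCCTTTCGGTGCTGATTTTGTCGCAAGTCAGCGGGAGTGTATATGAATTCCA, then reverse).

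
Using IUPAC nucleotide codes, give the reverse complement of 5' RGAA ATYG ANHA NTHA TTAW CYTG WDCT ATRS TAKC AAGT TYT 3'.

Standard pairs A↔T, G↔C; ambiguity codes pair R↔Y, K↔M, W↔W, S↔S, D↔H, N↔N. Complement (YCTTTARCTNDTNADTAATWGRACWHGATAYSATMGTTCAARA), then reverse for 5'→3'.

5'-ARAACTTGMTASYATAGHWCARGWTAATDANTDNTCRATTTCY-3'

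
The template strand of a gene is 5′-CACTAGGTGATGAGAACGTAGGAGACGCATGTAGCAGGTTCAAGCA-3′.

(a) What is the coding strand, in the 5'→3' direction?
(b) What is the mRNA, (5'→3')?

(a) The coding strand is the reverse complement of the template: complement GTGATCCACTACTCTTGCATCCTCTGCGTACATCGTCCAAGTTCGT, then reverse.
(b) mRNA has the coding-strand sequence with T→U.

(a) 5'-TGCTTGAACCTGCTACATGCGTCTCCTACGTTCTCATCACCTAGTG-3'
(b) 5'-UGCUUGAACCUGCUACAUGCGUCUCCUACGUUCUCAUCACCUAGUG-3'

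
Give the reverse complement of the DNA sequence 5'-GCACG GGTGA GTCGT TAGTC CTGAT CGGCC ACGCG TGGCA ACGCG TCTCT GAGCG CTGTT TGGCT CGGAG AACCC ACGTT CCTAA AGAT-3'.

Complement each base (A↔T, G↔C): CGTGCCCACTCAGCAATCAGGACTAGCCGGTGCGCACCGTTGCGCAGAGACTCGCGACAAACCGAGCCTCTTGGGTGCAAGGATTTCTA. Then reverse.

5'-ATCTTTAGGAACGTGGGTTCTCCGAGCCAAACAGCGCTCAGAGACGCGTTGCCACGCGTGGCCGATCAGGACTAACGACTCACCCGTGC-3'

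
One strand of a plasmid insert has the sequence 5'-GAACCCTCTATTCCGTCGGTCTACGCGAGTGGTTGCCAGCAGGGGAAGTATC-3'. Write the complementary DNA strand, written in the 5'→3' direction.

5'-GATACTTCCCCTGCTGGCAACCACTCGCGTAGACCGACGGAATAGAGGGTTC-3'

Pairing A↔T and G↔C gives CTTGGGAGATAAGGCAGCCAGATGCGCTCACCAACGGTCGTCCCCTTCATAG, running 3'→5'. Reverse for the 5'→3' convention.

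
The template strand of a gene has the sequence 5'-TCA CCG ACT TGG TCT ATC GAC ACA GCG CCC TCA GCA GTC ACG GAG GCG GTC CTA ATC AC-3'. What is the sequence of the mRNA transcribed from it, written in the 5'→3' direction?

5'-GUGAUUAGGACCGCCUCCGUGACUGCUGAGGGCGCUGUGUCGAUAGACCAAGUCGGUGA-3'

RNA polymerase reads the template 3'→5' and synthesizes mRNA 5'→3' by base-pairing (A→U, T→A, G↔C). The complement of the template is AGTGGCTGAACCAGATAGCTGTGTCGCGGGAGTCGTCAGTGCCTCCGCCAGGATTAGTG; antiparallel, so 5'→3' the coding strand is GTGATTAGGACCGCCTCCGTGACTGCTGAGGGCGCTGTGTCGATAGACCAAGTCGGTGA. Replace T with U for the mRNA.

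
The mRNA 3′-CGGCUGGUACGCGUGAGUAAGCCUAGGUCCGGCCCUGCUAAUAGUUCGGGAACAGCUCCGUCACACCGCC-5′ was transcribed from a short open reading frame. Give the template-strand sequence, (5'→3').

5'-GCCGACCATGCGCACTCATTCGGATCCAGGCCGGGACGATTATCAAGCCCTTGTCGAGGCAGTGTGGCGG-3'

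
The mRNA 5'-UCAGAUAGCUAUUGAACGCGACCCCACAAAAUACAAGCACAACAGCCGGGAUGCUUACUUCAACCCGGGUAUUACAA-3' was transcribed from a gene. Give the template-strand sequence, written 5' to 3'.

5'-TTGTAATACCCGGGTTGAAGTAAGCATCCCGGCTGTTGTGCTTGTATTTTGTGGGGTCGCGTTCAATAGCTATCTGA-3'

Replace U with T to get the coding DNA strand: TCAGATAGCTATTGAACGCGACCCCACAAAATACAAGCACAACAGCCGGGATGCTTACTTCAACCCGGGTATTACAA. The template strand is its reverse complement (complement AGTCTATCGATAACTTGCGCTGGGGTGTTTTATGTTCGTGTTGTCGGCCCTACGAATGAAGTTGGGCCCATAATGTT, then reverse).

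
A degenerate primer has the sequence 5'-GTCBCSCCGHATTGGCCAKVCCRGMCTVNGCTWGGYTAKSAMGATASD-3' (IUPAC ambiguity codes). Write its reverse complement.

Standard pairs A↔T, G↔C; ambiguity codes pair R↔Y, M↔K, W↔W, S↔S, B↔V, D↔H, N↔N. Complement (CAGVGSGGCDTAACCGGTMBGGYCKGABNCGAWCCRATMSTKCTATSH), then reverse for 5'→3'.

5′-HSTATCKTSMTARCCWAGCNBAGKCYGGBMTGGCCAATDCGGSGVGAC-3′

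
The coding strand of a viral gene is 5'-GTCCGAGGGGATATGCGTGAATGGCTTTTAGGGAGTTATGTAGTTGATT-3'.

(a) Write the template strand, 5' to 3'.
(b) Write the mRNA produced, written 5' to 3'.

(a) 5'-AATCAACTACATAACTCCCTAAAAGCCATTCACGCATATCCCCTCGGAC-3'
(b) 5'-GUCCGAGGGGAUAUGCGUGAAUGGCUUUUAGGGAGUUAUGUAGUUGAUU-3'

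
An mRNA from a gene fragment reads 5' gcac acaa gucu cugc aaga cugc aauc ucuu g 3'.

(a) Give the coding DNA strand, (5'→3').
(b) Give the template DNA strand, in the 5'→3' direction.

(a) 5'-GCACACAAGTCTCTGCAAGACTGCAATCTCTTG-3'
(b) 5'-CAAGAGATTGCAGTCTTGCAGAGACTTGTGTGC-3'

(a) The coding strand matches the mRNA with U→T.
(b) The template strand is the reverse complement of the coding strand.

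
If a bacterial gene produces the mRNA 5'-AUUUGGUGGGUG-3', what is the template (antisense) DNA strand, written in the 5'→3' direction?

5'-CACCCACCAAAT-3'

Replace U with T to get the coding DNA strand: ATTTGGTGGGTG. The template strand is its reverse complement (complement TAAACCACCCAC, then reverse).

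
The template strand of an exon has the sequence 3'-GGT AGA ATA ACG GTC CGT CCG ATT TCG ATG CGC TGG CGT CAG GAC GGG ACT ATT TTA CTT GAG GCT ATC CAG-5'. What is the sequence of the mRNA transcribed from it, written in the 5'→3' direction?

Reading the template 3'→5' as shown, RNA polymerase pairs each base (A→U, T→A, G↔C) to build mRNA 5'→3' directly.

5'-CCAUCUUAUUGCCAGGCAGGCUAAAGCUACGCGACCGCAGUCCUGCCCUGAUAAAAUGAACUCCGAUAGGUC-3'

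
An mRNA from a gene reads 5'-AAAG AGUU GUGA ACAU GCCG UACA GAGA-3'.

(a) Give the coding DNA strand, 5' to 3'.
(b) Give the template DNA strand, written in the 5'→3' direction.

(a) 5'-AAAGAGTTGTGAACATGCCGTACAGAGA-3'
(b) 5'-TCTCTGTACGGCATGTTCACAACTCTTT-3'

(a) The coding strand matches the mRNA with U→T.
(b) The template strand is the reverse complement of the coding strand.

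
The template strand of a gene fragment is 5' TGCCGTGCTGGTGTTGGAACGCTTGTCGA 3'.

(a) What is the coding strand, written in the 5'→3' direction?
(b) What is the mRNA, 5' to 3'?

(a) 5'-TCGACAAGCGTTCCAACACCAGCACGGCA-3'
(b) 5'-UCGACAAGCGUUCCAACACCAGCACGGCA-3'

(a) The coding strand is the reverse complement of the template: complement ACGGCACGACCACAACCTTGCGAACAGCT, then reverse.
(b) mRNA has the coding-strand sequence with T→U.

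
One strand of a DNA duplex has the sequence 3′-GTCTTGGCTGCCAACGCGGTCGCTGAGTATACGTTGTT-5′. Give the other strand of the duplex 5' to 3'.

The strand is given 3'→5', so its complement runs 5'→3' in the same left-to-right order: pair each base A↔T, G↔C.

5'-CAGAACCGACGGTTGCGCCAGCGACTCATATGCAACAA-3'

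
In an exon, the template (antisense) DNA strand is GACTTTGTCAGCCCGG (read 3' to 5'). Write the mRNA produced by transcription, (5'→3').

5'-CUGAAACAGUCGGGCC-3'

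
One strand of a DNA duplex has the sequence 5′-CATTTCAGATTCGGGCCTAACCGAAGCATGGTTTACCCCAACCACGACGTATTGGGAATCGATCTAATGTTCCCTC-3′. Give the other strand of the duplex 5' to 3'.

The complement of CATTTCAGATTCGGGCCTAACCGAAGCATGGTTTACCCCAACCACGACGTATTGGGAATCGATCTAATGTTCCCTC is GTAAAGTCTAAGCCCGGATTGGCTTCGTACCAAATGGGGTTGGTGCTGCATAACCCTTAGCTAGATTACAAGGGAG (A↔T, G↔C). DNA strands are antiparallel, so the complementary strand runs 3'→5'; reversing gives the 5'→3' form.

5'-GAGGGAACATTAGATCGATTCCCAATACGTCGTGGTTGGGGTAAACCATGCTTCGGTTAGGCCCGAATCTGAAATG-3'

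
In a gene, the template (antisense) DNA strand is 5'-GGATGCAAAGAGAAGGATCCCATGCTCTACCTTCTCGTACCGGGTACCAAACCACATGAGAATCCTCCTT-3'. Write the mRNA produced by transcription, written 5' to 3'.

5'-AAGGAGGAUUCUCAUGUGGUUUGGUACCCGGUACGAGAAGGUAGAGCAUGGGAUCCUUCUCUUUGCAUCC-3'

The mRNA has the sequence of the coding strand (reverse complement of the template) with T→U. Reverse complement of GGATGCAAAGAGAAGGATCCCATGCTCTACCTTCTCGTACCGGGTACCAAACCACATGAGAATCCTCCTT is AAGGAGGATTCTCATGTGGTTTGGTACCCGGTACGAGAAGGTAGAGCATGGGATCCTTCTCTTTGCATCC; then T→U.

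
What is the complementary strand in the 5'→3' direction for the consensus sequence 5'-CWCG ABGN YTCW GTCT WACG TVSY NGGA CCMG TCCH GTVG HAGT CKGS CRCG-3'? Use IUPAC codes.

5′-CGYGSCMGACTDCBACDGGACKGGTCCNRSBACGTWAGACWGARNCVTCGWG-3′

Standard pairs A↔T, G↔C; ambiguity codes pair R↔Y, M↔K, W↔W, S↔S, B↔V, H↔D, N↔N. Complement (GWGCTVCNRAGWCAGAWTGCABSRNCCTGGKCAGGDCABCDTCAGMCSGYGC), then reverse for 5'→3'.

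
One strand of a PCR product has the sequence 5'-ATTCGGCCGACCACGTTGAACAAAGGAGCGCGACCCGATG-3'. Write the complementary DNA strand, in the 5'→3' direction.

Pairing A↔T and G↔C gives TAAGCCGGCTGGTGCAACTTGTTTCCTCGCGCTGGGCTAC, running 3'→5'. Reverse for the 5'→3' convention.

5′-CATCGGGTCGCGCTCCTTTGTTCAACGTGGTCGGCCGAAT-3′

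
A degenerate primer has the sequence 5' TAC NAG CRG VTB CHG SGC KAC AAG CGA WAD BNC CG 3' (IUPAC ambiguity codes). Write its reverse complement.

Standard pairs A↔T, G↔C; ambiguity codes pair R↔Y, K↔M, W↔W, S↔S, B↔V, D↔H, N↔N. Complement (ATGNTCGYCBAVGDCSCGMTGTTCGCTWTHVNGGC), then reverse for 5'→3'.

5'-CGGNVHTWTCGCTTGTMGCSCDGVABCYGCTNGTA-3'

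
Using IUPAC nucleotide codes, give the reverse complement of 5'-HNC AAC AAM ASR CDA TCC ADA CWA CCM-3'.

Standard pairs A↔T, G↔C; ambiguity codes pair R↔Y, M↔K, W↔W, S↔S, D↔H, N↔N. Complement (DNGTTGTTKTSYGHTAGGTHTGWTGGK), then reverse for 5'→3'.

5'-KGGTWGTHTGGATHGYSTKTTGTTGND-3'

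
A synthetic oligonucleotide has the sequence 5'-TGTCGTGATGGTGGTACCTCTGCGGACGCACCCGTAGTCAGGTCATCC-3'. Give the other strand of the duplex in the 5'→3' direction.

The complement of TGTCGTGATGGTGGTACCTCTGCGGACGCACCCGTAGTCAGGTCATCC is ACAGCACTACCACCATGGAGACGCCTGCGTGGGCATCAGTCCAGTAGG (A↔T, G↔C). DNA strands are antiparallel, so the complementary strand runs 3'→5'; reversing gives the 5'→3' form.

5′-GGATGACCTGACTACGGGTGCGTCCGCAGAGGTACCACCATCACGACA-3′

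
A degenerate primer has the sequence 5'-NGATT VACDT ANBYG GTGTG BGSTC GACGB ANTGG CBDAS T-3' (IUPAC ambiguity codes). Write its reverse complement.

Standard pairs A↔T, G↔C; ambiguity codes pair Y↔R, S↔S, B↔V, D↔H, N↔N. Complement (NCTAABTGHATNVRCCACACVCSAGCTGCVTNACCGVHTSA), then reverse for 5'→3'.

5′-ASTHVGCCANTVCGTCGASCVCACACCRVNTAHGTBAATCN-3′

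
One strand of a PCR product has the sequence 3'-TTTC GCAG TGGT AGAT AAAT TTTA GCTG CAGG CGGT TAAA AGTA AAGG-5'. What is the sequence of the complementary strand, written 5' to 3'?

The strand is given 3'→5', so its complement runs 5'→3' in the same left-to-right order: pair each base A↔T, G↔C.

5'-AAAGCGTCACCATCTATTTAAAATCGACGTCCGCCAATTTTCATTTCC-3'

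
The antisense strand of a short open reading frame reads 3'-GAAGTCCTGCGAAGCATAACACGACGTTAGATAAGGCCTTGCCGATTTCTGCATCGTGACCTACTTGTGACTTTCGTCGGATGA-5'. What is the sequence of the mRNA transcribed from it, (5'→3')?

5'-CUUCAGGACGCUUCGUAUUGUGCUGCAAUCUAUUCCGGAACGGCUAAAGACGUAGCACUGGAUGAACACUGAAAGCAGCCUACU-3'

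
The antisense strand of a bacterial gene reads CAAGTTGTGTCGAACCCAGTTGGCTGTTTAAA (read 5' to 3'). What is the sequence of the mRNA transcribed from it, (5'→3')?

The mRNA has the sequence of the coding strand (reverse complement of the template) with T→U. Reverse complement of CAAGTTGTGTCGAACCCAGTTGGCTGTTTAAA is TTTAAACAGCCAACTGGGTTCGACACAACTTG; then T→U.

5′-UUUAAACAGCCAACUGGGUUCGACACAACUUG-3′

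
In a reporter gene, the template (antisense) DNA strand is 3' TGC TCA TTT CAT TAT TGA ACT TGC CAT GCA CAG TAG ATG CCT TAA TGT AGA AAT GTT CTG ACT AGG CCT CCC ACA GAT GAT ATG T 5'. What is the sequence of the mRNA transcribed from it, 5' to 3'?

Reading the template 3'→5' as shown, RNA polymerase pairs each base (A→U, T→A, G↔C) to build mRNA 5'→3' directly.

5'-ACGAGUAAAGUAAUAACUUGAACGGUACGUGUCAUCUACGGAAUUACAUCUUUACAAGACUGAUCCGGAGGGUGUCUACUAUACA-3'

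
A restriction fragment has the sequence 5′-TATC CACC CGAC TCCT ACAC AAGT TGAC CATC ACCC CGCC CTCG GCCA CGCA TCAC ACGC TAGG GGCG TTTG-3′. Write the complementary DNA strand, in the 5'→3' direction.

Pairing A↔T and G↔C gives ATAGGTGGGCTGAGGATGTGTTCAACTGGTAGTGGGGCGGGAGCCGGTGCGTAGTGTGCGATCCCCGCAAAC, running 3'→5'. Reverse for the 5'→3' convention.

5'-CAAACGCCCCTAGCGTGTGATGCGTGGCCGAGGGCGGGGTGATGGTCAACTTGTGTAGGAGTCGGGTGGATA-3'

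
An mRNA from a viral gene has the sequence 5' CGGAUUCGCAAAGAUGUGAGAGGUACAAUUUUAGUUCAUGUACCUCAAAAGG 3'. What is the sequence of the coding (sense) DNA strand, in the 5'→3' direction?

5'-CGGATTCGCAAAGATGTGAGAGGTACAATTTTAGTTCATGTACCTCAAAAGG-3'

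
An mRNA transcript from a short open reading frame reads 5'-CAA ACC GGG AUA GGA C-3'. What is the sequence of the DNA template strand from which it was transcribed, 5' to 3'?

Replace U with T to get the coding DNA strand: CAAACCGGGATAGGAC. The template strand is its reverse complement (complement GTTTGGCCCTATCCTG, then reverse).

5'-GTCCTATCCCGGTTTG-3'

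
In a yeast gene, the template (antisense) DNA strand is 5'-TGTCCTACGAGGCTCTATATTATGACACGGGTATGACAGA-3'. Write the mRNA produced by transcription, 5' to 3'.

The mRNA has the sequence of the coding strand (reverse complement of the template) with T→U. Reverse complement of TGTCCTACGAGGCTCTATATTATGACACGGGTATGACAGA is TCTGTCATACCCGTGTCATAATATAGAGCCTCGTAGGACA; then T→U.

5'-UCUGUCAUACCCGUGUCAUAAUAUAGAGCCUCGUAGGACA-3'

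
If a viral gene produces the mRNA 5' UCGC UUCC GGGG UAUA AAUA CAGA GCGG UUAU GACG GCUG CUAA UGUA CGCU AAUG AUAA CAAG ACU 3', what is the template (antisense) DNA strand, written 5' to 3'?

Replace U with T to get the coding DNA strand: TCGCTTCCGGGGTATAAATACAGAGCGGTTATGACGGCTGCTAATGTACGCTAATGATAACAAGACT. The template strand is its reverse complement (complement AGCGAAGGCCCCATATTTATGTCTCGCCAATACTGCCGACGATTACATGCGATTACTATTGTTCTGA, then reverse).

5'-AGTCTTGTTATCATTAGCGTACATTAGCAGCCGTCATAACCGCTCTGTATTTATACCCCGGAAGCGA-3'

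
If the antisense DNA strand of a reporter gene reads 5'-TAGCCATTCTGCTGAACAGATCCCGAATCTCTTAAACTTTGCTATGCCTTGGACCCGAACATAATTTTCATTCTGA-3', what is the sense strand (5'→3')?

The coding strand is complementary and antiparallel to the template: take the complement (A↔T, G↔C) and reverse.

5'-TCAGAATGAAAATTATGTTCGGGTCCAAGGCATAGCAAAGTTTAAGAGATTCGGGATCTGTTCAGCAGAATGGCTA-3'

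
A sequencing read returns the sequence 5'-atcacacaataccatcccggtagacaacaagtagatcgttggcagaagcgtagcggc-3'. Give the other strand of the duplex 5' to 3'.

5'-GCCGCTACGCTTCTGCCAACGATCTACTTGTTGTCTACCGGGATGGTATTGTGTGAT-3'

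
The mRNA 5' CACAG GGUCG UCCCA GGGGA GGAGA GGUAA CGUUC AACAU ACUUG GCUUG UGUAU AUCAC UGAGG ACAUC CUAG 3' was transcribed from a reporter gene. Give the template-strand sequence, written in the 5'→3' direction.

5'-CTAGGATGTCCTCAGTGATATACACAAGCCAAGTATGTTGAACGTTACCTCTCCTCCCCTGGGACGACCCTGTG-3'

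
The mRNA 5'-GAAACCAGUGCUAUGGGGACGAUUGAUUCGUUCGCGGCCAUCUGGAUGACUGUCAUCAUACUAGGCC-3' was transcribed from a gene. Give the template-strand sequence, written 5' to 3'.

Replace U with T to get the coding DNA strand: GAAACCAGTGCTATGGGGACGATTGATTCGTTCGCGGCCATCTGGATGACTGTCATCATACTAGGCC. The template strand is its reverse complement (complement CTTTGGTCACGATACCCCTGCTAACTAAGCAAGCGCCGGTAGACCTACTGACAGTAGTATGATCCGG, then reverse).

5′-GGCCTAGTATGATGACAGTCATCCAGATGGCCGCGAACGAATCAATCGTCCCCATAGCACTGGTTTC-3′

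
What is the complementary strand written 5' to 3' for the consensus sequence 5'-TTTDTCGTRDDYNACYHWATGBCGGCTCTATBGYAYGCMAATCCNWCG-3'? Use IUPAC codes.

Standard pairs A↔T, G↔C; ambiguity codes pair R↔Y, M↔K, W↔W, B↔V, D↔H, N↔N. Complement (AAAHAGCAYHHRNTGRDWTACVGCCGAGATAVCRTRCGKTTAGGNWGC), then reverse for 5'→3'.

5'-CGWNGGATTKGCRTRCVATAGAGCCGVCATWDRGTNRHHYACGAHAAA-3'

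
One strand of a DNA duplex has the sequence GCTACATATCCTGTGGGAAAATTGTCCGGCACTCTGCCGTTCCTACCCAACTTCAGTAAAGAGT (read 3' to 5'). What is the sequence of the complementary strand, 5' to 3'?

5′-CGATGTATAGGACACCCTTTTAACAGGCCGTGAGACGGCAAGGATGGGTTGAAGTCATTTCTCA-3′

The strand is given 3'→5', so its complement runs 5'→3' in the same left-to-right order: pair each base A↔T, G↔C.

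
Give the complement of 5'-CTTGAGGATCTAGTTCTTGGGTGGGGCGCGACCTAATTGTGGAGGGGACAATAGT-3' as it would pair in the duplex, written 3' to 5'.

3'-GAACTCCTAGATCAAGAACCCACCCCGCGCTGGATTAACACCTCCCCTGTTATCA-5'

Base-pairing A↔T, G↔C gives the complement. The complementary strand is antiparallel, so paired with a 5'→3' strand it runs 3'→5'.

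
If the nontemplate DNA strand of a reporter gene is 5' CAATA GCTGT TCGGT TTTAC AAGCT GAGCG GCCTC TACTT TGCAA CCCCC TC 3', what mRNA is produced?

5′-CAAUAGCUGUUCGGUUUUACAAGCUGAGCGGCCUCUACUUUGCAACCCCCUC-3′

mRNA has the coding-strand sequence with U in place of T.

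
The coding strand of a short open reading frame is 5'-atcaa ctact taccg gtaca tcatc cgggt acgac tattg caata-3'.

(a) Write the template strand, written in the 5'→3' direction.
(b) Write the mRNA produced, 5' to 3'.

(a) The template strand is the reverse complement of the coding strand: complement TAGTTGATGAATGGCCATGTAGTAGGCCCATGCTGATAACGTTAT, then reverse.
(b) mRNA matches the coding strand with T→U.

(a) 5'-TATTGCAATAGTCGTACCCGGATGATGTACCGGTAAGTAGTTGAT-3'
(b) 5′-AUCAACUACUUACCGGUACAUCAUCCGGGUACGACUAUUGCAAUA-3′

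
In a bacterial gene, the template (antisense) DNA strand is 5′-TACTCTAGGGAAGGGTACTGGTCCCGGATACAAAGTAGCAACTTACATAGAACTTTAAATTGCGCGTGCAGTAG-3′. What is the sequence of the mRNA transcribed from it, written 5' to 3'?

The mRNA has the sequence of the coding strand (reverse complement of the template) with T→U. Reverse complement of TACTCTAGGGAAGGGTACTGGTCCCGGATACAAAGTAGCAACTTACATAGAACTTTAAATTGCGCGTGCAGTAG is CTACTGCACGCGCAATTTAAAGTTCTATGTAAGTTGCTACTTTGTATCCGGGACCAGTACCCTTCCCTAGAGTA; then T→U.

5'-CUACUGCACGCGCAAUUUAAAGUUCUAUGUAAGUUGCUACUUUGUAUCCGGGACCAGUACCCUUCCCUAGAGUA-3'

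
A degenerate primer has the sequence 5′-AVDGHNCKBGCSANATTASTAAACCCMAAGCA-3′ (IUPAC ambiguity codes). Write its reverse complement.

Standard pairs A↔T, G↔C; ambiguity codes pair M↔K, S↔S, B↔V, D↔H, N↔N. Complement (TBHCDNGMVCGSTNTAATSATTTGGGKTTCGT), then reverse for 5'→3'.

5'-TGCTTKGGGTTTASTAATNTSGCVMGNDCHBT-3'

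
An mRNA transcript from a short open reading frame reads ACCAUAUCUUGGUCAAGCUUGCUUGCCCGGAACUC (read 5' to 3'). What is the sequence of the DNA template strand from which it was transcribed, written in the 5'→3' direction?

Replace U with T to get the coding DNA strand: ACCATATCTTGGTCAAGCTTGCTTGCCCGGAACTC. The template strand is its reverse complement (complement TGGTATAGAACCAGTTCGAACGAACGGGCCTTGAG, then reverse).

5'-GAGTTCCGGGCAAGCAAGCTTGACCAAGATATGGT-3'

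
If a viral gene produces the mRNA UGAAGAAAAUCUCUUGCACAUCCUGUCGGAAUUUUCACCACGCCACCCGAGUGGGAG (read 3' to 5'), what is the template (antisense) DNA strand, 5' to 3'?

5'-ACTTCTTTTAGAGAACGTGTAGGACAGCCTTAAAAGTGGTGCGGTGGGCTCACCCTC-3'

Written 5'→3' the mRNA is GAGGGUGAGCCCACCGCACCACUUUUAAGGCUGUCCUACACGUUCUCUAAAAGAAGU, so the coding DNA strand is GAGGGTGAGCCCACCGCACCACTTTTAAGGCTGTCCTACACGTTCTCTAAAAGAAGT. The template is its reverse complement.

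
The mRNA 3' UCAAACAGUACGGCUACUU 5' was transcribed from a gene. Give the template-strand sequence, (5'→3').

5′-AGTTTGTCATGCCGATGAA-3′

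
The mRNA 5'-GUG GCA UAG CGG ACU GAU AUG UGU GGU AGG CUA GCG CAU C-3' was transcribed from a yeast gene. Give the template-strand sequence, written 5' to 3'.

5'-GATGCGCTAGCCTACCACACATATCAGTCCGCTATGCCAC-3'

Replace U with T to get the coding DNA strand: GTGGCATAGCGGACTGATATGTGTGGTAGGCTAGCGCATC. The template strand is its reverse complement (complement CACCGTATCGCCTGACTATACACACCATCCGATCGCGTAG, then reverse).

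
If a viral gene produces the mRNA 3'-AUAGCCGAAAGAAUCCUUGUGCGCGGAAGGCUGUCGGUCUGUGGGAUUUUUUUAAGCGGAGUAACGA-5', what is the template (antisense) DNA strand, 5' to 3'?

Written 5'→3' the mRNA is AGCAAUGAGGCGAAUUUUUUUAGGGUGUCUGGCUGUCGGAAGGCGCGUGUUCCUAAGAAAGCCGAUA, so the coding DNA strand is AGCAATGAGGCGAATTTTTTTAGGGTGTCTGGCTGTCGGAAGGCGCGTGTTCCTAAGAAAGCCGATA. The template is its reverse complement.

5'-TATCGGCTTTCTTAGGAACACGCGCCTTCCGACAGCCAGACACCCTAAAAAAATTCGCCTCATTGCT-3'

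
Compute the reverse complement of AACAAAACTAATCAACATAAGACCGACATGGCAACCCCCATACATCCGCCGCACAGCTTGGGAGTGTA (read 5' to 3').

Complement each base (A↔T, G↔C): TTGTTTTGATTAGTTGTATTCTGGCTGTACCGTTGGGGGTATGTAGGCGGCGTGTCGAACCCTCACAT. Then reverse.

5'-TACACTCCCAAGCTGTGCGGCGGATGTATGGGGGTTGCCATGTCGGTCTTATGTTGATTAGTTTTGTT-3'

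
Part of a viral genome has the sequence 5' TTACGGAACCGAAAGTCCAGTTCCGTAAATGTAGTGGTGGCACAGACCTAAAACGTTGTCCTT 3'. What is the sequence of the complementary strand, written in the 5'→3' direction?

Pairing A↔T and G↔C gives AATGCCTTGGCTTTCAGGTCAAGGCATTTACATCACCACCGTGTCTGGATTTTGCAACAGGAA, running 3'→5'. Reverse for the 5'→3' convention.

5'-AAGGACAACGTTTTAGGTCTGTGCCACCACTACATTTACGGAACTGGACTTTCGGTTCCGTAA-3'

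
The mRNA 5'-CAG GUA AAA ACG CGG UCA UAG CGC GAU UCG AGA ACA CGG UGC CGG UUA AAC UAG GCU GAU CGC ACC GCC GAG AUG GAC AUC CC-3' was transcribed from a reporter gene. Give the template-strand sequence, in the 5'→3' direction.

Replace U with T to get the coding DNA strand: CAGGTAAAAACGCGGTCATAGCGCGATTCGAGAACACGGTGCCGGTTAAACTAGGCTGATCGCACCGCCGAGATGGACATCCC. The template strand is its reverse complement (complement GTCCATTTTTGCGCCAGTATCGCGCTAAGCTCTTGTGCCACGGCCAATTTGATCCGACTAGCGTGGCGGCTCTACCTGTAGGG, then reverse).

5'-GGGATGTCCATCTCGGCGGTGCGATCAGCCTAGTTTAACCGGCACCGTGTTCTCGAATCGCGCTATGACCGCGTTTTTACCTG-3'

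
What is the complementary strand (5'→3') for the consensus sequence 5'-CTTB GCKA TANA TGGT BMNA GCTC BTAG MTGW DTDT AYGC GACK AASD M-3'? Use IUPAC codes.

5'-KHSTTMGTCGCRTAHAHWCAKCTAVGAGCTNKVACCATNTATMGCVAAG-3'

Standard pairs A↔T, G↔C; ambiguity codes pair Y↔R, M↔K, W↔W, S↔S, B↔V, D↔H, N↔N. Complement (GAAVCGMTATNTACCAVKNTCGAGVATCKACWHAHATRCGCTGMTTSHK), then reverse for 5'→3'.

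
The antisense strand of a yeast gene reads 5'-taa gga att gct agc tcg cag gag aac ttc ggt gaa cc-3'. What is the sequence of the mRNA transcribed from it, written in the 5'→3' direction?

The mRNA has the sequence of the coding strand (reverse complement of the template) with T→U. Reverse complement of TAAGGAATTGCTAGCTCGCAGGAGAACTTCGGTGAACC is GGTTCACCGAAGTTCTCCTGCGAGCTAGCAATTCCTTA; then T→U.

5'-GGUUCACCGAAGUUCUCCUGCGAGCUAGCAAUUCCUUA-3'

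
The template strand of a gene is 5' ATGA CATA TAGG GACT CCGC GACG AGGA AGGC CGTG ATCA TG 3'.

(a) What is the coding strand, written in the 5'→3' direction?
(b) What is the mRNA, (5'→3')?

(a) The coding strand is the reverse complement of the template: complement TACTGTATATCCCTGAGGCGCTGCTCCTTCCGGCACTAGTAC, then reverse.
(b) mRNA has the coding-strand sequence with T→U.

(a) 5'-CATGATCACGGCCTTCCTCGTCGCGGAGTCCCTATATGTCAT-3'
(b) 5'-CAUGAUCACGGCCUUCCUCGUCGCGGAGUCCCUAUAUGUCAU-3'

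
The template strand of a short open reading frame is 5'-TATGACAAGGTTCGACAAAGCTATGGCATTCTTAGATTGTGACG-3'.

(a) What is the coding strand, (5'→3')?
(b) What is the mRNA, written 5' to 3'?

(a) The coding strand is the reverse complement of the template: complement ATACTGTTCCAAGCTGTTTCGATACCGTAAGAATCTAACACTGC, then reverse.
(b) mRNA has the coding-strand sequence with T→U.

(a) 5'-CGTCACAATCTAAGAATGCCATAGCTTTGTCGAACCTTGTCATA-3'
(b) 5'-CGUCACAAUCUAAGAAUGCCAUAGCUUUGUCGAACCUUGUCAUA-3'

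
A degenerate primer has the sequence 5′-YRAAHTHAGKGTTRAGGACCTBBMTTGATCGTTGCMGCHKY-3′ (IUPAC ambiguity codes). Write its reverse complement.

Standard pairs A↔T, G↔C; ambiguity codes pair R↔Y, M↔K, B↔V, H↔D. Complement (RYTTDADTCMCAAYTCCTGGAVVKAACTAGCAACGKCGDMR), then reverse for 5'→3'.

5'-RMDGCKGCAACGATCAAKVVAGGTCCTYAACMCTDADTTYR-3'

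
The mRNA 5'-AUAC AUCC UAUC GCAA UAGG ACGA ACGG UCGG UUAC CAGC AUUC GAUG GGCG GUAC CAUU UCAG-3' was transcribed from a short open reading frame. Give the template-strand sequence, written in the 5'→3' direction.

5'-CTGAAATGGTACCGCCCATCGAATGCTGGTAACCGACCGTTCGTCCTATTGCGATAGGATGTAT-3'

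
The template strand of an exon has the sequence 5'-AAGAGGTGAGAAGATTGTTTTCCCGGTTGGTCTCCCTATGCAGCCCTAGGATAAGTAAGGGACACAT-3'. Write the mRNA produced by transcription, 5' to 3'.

The mRNA has the sequence of the coding strand (reverse complement of the template) with T→U. Reverse complement of AAGAGGTGAGAAGATTGTTTTCCCGGTTGGTCTCCCTATGCAGCCCTAGGATAAGTAAGGGACACAT is ATGTGTCCCTTACTTATCCTAGGGCTGCATAGGGAGACCAACCGGGAAAACAATCTTCTCACCTCTT; then T→U.

5′-AUGUGUCCCUUACUUAUCCUAGGGCUGCAUAGGGAGACCAACCGGGAAAACAAUCUUCUCACCUCUU-3′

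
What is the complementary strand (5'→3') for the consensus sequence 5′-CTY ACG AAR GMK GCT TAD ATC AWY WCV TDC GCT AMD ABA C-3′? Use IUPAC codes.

5'-GTVTHKTAGCGHABGWRWTGATHTAAGCMKCYTTCGTRAG-3'

Standard pairs A↔T, G↔C; ambiguity codes pair R↔Y, M↔K, W↔W, B↔V, D↔H. Complement (GARTGCTTYCKMCGAATHTAGTWRWGBAHGCGATKHTVTG), then reverse for 5'→3'.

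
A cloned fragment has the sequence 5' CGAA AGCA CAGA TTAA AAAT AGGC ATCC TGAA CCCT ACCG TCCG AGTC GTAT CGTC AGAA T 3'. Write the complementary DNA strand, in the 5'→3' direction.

5'-ATTCTGACGATACGACTCGGACGGTAGGGTTCAGGATGCCTATTTTTAATCTGTGCTTTCG-3'

Pairing A↔T and G↔C gives GCTTTCGTGTCTAATTTTTATCCGTAGGACTTGGGATGGCAGGCTCAGCATAGCAGTCTTA, running 3'→5'. Reverse for the 5'→3' convention.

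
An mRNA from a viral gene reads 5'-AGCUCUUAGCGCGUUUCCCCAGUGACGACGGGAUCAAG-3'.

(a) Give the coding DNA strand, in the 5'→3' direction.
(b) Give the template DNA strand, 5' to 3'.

(a) 5'-AGCTCTTAGCGCGTTTCCCCAGTGACGACGGGATCAAG-3'
(b) 5'-CTTGATCCCGTCGTCACTGGGGAAACGCGCTAAGAGCT-3'

(a) The coding strand matches the mRNA with U→T.
(b) The template strand is the reverse complement of the coding strand.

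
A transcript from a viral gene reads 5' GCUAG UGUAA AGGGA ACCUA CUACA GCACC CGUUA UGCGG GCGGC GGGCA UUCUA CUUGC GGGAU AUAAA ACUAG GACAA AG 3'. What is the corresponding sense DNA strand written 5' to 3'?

5'-GCTAGTGTAAAGGGAACCTACTACAGCACCCGTTATGCGGGCGGCGGGCATTCTACTTGCGGGATATAAAACTAGGACAAAG-3'

The coding DNA strand has the same 5'→3' sequence as the mRNA with U replaced by T.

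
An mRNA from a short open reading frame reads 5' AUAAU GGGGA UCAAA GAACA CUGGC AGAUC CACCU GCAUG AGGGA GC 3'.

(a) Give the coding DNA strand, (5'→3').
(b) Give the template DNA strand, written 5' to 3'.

(a) 5'-ATAATGGGGATCAAAGAACACTGGCAGATCCACCTGCATGAGGGAGC-3'
(b) 5'-GCTCCCTCATGCAGGTGGATCTGCCAGTGTTCTTTGATCCCCATTAT-3'

(a) The coding strand matches the mRNA with U→T.
(b) The template strand is the reverse complement of the coding strand.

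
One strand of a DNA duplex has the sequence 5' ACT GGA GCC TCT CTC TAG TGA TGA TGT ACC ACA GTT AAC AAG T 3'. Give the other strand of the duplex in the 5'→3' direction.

The complement of ACTGGAGCCTCTCTCTAGTGATGATGTACCACAGTTAACAAGT is TGACCTCGGAGAGAGATCACTACTACATGGTGTCAATTGTTCA (A↔T, G↔C). DNA strands are antiparallel, so the complementary strand runs 3'→5'; reversing gives the 5'→3' form.

5'-ACTTGTTAACTGTGGTACATCATCACTAGAGAGAGGCTCCAGT-3'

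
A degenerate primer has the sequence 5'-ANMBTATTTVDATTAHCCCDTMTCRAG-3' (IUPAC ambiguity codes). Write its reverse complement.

Standard pairs A↔T, G↔C; ambiguity codes pair R↔Y, M↔K, B↔V, D↔H, N↔N. Complement (TNKVATAAABHTAATDGGGHAKAGYTC), then reverse for 5'→3'.

5'-CTYGAKAHGGGDTAATHBAAATAVKNT-3'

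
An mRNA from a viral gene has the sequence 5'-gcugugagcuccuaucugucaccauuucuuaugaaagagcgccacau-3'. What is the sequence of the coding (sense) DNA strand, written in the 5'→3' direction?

5'-GCTGTGAGCTCCTATCTGTCACCATTTCTTATGAAAGAGCGCCACAT-3'

The coding DNA strand has the same 5'→3' sequence as the mRNA with U replaced by T.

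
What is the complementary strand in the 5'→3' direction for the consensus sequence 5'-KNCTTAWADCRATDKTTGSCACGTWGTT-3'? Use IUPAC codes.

Standard pairs A↔T, G↔C; ambiguity codes pair R↔Y, K↔M, W↔W, S↔S, D↔H, N↔N. Complement (MNGAATWTHGYTAHMAACSGTGCAWCAA), then reverse for 5'→3'.

5'-AACWACGTGSCAAMHATYGHTWTAAGNM-3'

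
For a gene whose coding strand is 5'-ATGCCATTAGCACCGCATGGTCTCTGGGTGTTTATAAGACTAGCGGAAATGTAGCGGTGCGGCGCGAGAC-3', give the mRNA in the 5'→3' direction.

5'-AUGCCAUUAGCACCGCAUGGUCUCUGGGUGUUUAUAAGACUAGCGGAAAUGUAGCGGUGCGGCGCGAGAC-3'

The mRNA is synthesized from the template strand, so it matches the coding strand with T replaced by U.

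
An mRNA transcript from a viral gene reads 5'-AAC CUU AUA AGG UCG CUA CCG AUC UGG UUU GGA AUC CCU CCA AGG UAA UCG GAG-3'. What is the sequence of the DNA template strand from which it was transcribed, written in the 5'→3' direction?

5'-CTCCGATTACCTTGGAGGGATTCCAAACCAGATCGGTAGCGACCTTATAAGGTT-3'

Replace U with T to get the coding DNA strand: AACCTTATAAGGTCGCTACCGATCTGGTTTGGAATCCCTCCAAGGTAATCGGAG. The template strand is its reverse complement (complement TTGGAATATTCCAGCGATGGCTAGACCAAACCTTAGGGAGGTTCCATTAGCCTC, then reverse).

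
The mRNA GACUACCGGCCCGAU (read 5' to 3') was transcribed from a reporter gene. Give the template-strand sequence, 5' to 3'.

Replace U with T to get the coding DNA strand: GACTACCGGCCCGAT. The template strand is its reverse complement (complement CTGATGGCCGGGCTA, then reverse).

5'-ATCGGGCCGGTAGTC-3'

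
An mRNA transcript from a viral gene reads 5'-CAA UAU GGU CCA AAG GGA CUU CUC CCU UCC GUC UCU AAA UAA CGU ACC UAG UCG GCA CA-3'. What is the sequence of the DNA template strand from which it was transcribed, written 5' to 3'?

5′-TGTGCCGACTAGGTACGTTATTTAGAGACGGAAGGGAGAAGTCCCTTTGGACCATATTG-3′

Replace U with T to get the coding DNA strand: CAATATGGTCCAAAGGGACTTCTCCCTTCCGTCTCTAAATAACGTACCTAGTCGGCACA. The template strand is its reverse complement (complement GTTATACCAGGTTTCCCTGAAGAGGGAAGGCAGAGATTTATTGCATGGATCAGCCGTGT, then reverse).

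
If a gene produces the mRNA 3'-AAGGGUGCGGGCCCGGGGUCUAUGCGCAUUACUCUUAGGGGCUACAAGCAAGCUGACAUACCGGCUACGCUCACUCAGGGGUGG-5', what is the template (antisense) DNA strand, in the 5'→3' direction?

5'-TTCCCACGCCCGGGCCCCAGATACGCGTAATGAGAATCCCCGATGTTCGTTCGACTGTATGGCCGATGCGAGTGAGTCCCCACC-3'

Written 5'→3' the mRNA is GGUGGGGACUCACUCGCAUCGGCCAUACAGUCGAACGAACAUCGGGGAUUCUCAUUACGCGUAUCUGGGGCCCGGGCGUGGGAA, so the coding DNA strand is GGTGGGGACTCACTCGCATCGGCCATACAGTCGAACGAACATCGGGGATTCTCATTACGCGTATCTGGGGCCCGGGCGTGGGAA. The template is its reverse complement.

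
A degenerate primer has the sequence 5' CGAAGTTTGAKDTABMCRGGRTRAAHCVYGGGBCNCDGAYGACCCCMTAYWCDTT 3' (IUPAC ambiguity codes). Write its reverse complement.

Standard pairs A↔T, G↔C; ambiguity codes pair R↔Y, M↔K, W↔W, B↔V, D↔H, N↔N. Complement (GCTTCAAACTMHATVKGYCCYAYTTDGBRCCCVGNGHCTRCTGGGGKATRWGHAA), then reverse for 5'→3'.

5'-AAHGWRTAKGGGGTCRTCHGNGVCCCRBGDTTYAYCCYGKVTAHMTCAAACTTCG-3'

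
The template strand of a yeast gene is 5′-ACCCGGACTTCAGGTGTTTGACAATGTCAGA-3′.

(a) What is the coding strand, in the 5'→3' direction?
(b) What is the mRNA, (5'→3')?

(a) The coding strand is the reverse complement of the template: complement TGGGCCTGAAGTCCACAAACTGTTACAGTCT, then reverse.
(b) mRNA has the coding-strand sequence with T→U.

(a) 5'-TCTGACATTGTCAAACACCTGAAGTCCGGGT-3'
(b) 5'-UCUGACAUUGUCAAACACCUGAAGUCCGGGU-3'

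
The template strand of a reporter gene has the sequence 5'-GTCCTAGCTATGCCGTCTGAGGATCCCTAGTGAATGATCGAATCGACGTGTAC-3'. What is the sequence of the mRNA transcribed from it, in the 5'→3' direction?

5'-GUACACGUCGAUUCGAUCAUUCACUAGGGAUCCUCAGACGGCAUAGCUAGGAC-3'

The mRNA has the sequence of the coding strand (reverse complement of the template) with T→U. Reverse complement of GTCCTAGCTATGCCGTCTGAGGATCCCTAGTGAATGATCGAATCGACGTGTAC is GTACACGTCGATTCGATCATTCACTAGGGATCCTCAGACGGCATAGCTAGGAC; then T→U.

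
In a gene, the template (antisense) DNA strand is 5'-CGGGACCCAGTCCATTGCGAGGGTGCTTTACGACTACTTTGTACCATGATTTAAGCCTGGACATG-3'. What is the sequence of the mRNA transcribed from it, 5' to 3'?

5′-CAUGUCCAGGCUUAAAUCAUGGUACAAAGUAGUCGUAAAGCACCCUCGCAAUGGACUGGGUCCCG-3′

RNA polymerase reads the template 3'→5' and synthesizes mRNA 5'→3' by base-pairing (A→U, T→A, G↔C). The complement of the template is GCCCTGGGTCAGGTAACGCTCCCACGAAATGCTGATGAAACATGGTACTAAATTCGGACCTGTAC; antiparallel, so 5'→3' the coding strand is CATGTCCAGGCTTAAATCATGGTACAAAGTAGTCGTAAAGCACCCTCGCAATGGACTGGGTCCCG. Replace T with U for the mRNA.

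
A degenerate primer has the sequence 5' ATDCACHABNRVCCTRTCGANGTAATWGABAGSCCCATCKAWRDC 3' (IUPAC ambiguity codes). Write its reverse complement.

Standard pairs A↔T, G↔C; ambiguity codes pair R↔Y, K↔M, W↔W, S↔S, B↔V, D↔H, N↔N. Complement (TAHGTGDTVNYBGGAYAGCTNCATTAWCTVTCSGGGTAGMTWYHG), then reverse for 5'→3'.

5'-GHYWTMGATGGGSCTVTCWATTACNTCGAYAGGBYNVTDGTGHAT-3'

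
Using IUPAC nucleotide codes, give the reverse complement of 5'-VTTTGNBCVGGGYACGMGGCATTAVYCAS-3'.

5'-STGRBTAATGCCKCGTRCCCBGVNCAAAB-3'

Standard pairs A↔T, G↔C; ambiguity codes pair Y↔R, M↔K, S↔S, B↔V, N↔N. Complement (BAAACNVGBCCCRTGCKCCGTAATBRGTS), then reverse for 5'→3'.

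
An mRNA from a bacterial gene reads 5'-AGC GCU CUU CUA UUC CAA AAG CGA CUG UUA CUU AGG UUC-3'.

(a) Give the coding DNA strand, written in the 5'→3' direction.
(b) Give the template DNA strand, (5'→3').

(a) 5'-AGCGCTCTTCTATTCCAAAAGCGACTGTTACTTAGGTTC-3'
(b) 5'-GAACCTAAGTAACAGTCGCTTTTGGAATAGAAGAGCGCT-3'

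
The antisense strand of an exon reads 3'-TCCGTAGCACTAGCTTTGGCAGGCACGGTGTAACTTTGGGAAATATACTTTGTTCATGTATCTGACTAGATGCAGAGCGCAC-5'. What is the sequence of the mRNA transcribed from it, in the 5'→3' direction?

5'-AGGCAUCGUGAUCGAAACCGUCCGUGCCACAUUGAAACCCUUUAUAUGAAACAAGUACAUAGACUGAUCUACGUCUCGCGUG-3'

Reading the template 3'→5' as shown, RNA polymerase pairs each base (A→U, T→A, G↔C) to build mRNA 5'→3' directly.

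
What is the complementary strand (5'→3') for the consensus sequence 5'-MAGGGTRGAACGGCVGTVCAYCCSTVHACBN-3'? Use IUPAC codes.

Standard pairs A↔T, G↔C; ambiguity codes pair R↔Y, M↔K, S↔S, B↔V, H↔D, N↔N. Complement (KTCCCAYCTTGCCGBCABGTRGGSABDTGVN), then reverse for 5'→3'.

5'-NVGTDBASGGRTGBACBGCCGTTCYACCCTK-3'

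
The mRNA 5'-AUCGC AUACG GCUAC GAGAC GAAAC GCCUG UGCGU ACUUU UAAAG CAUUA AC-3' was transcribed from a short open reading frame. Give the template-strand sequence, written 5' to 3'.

5'-GTTAATGCTTTAAAAGTACGCACAGGCGTTTCGTCTCGTAGCCGTATGCGAT-3'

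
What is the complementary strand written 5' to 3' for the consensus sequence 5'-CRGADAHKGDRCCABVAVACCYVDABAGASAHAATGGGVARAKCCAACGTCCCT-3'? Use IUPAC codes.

Standard pairs A↔T, G↔C; ambiguity codes pair R↔Y, K↔M, S↔S, B↔V, D↔H. Complement (GYCTHTDMCHYGGTVBTBTGGRBHTVTCTSTDTTACCCBTYTMGGTTGCAGGGA), then reverse for 5'→3'.

5'-AGGGACGTTGGMTYTBCCCATTDTSTCTVTHBRGGTBTBVTGGYHCMDTHTCYG-3'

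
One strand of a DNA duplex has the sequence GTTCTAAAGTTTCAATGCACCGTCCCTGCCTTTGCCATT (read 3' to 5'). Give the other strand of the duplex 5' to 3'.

5'-CAAGATTTCAAAGTTACGTGGCAGGGACGGAAACGGTAA-3'

The strand is given 3'→5', so its complement runs 5'→3' in the same left-to-right order: pair each base A↔T, G↔C.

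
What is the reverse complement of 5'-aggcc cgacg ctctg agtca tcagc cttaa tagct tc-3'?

Complement each base (A↔T, G↔C): TCCGGGCTGCGAGACTCAGTAGTCGGAATTATCGAAG. Then reverse.

5'-GAAGCTATTAAGGCTGATGACTCAGAGCGTCGGGCCT-3'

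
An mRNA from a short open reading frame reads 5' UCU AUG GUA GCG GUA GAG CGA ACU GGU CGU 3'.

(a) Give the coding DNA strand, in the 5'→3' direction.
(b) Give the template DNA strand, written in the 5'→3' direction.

(a) 5'-TCTATGGTAGCGGTAGAGCGAACTGGTCGT-3'
(b) 5′-ACGACCAGTTCGCTCTACCGCTACCATAGA-3′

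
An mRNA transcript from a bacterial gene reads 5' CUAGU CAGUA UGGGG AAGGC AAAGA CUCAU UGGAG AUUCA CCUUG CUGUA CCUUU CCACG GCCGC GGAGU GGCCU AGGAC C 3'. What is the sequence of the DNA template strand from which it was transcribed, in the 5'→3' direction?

Replace U with T to get the coding DNA strand: CTAGTCAGTATGGGGAAGGCAAAGACTCATTGGAGATTCACCTTGCTGTACCTTTCCACGGCCGCGGAGTGGCCTAGGACC. The template strand is its reverse complement (complement GATCAGTCATACCCCTTCCGTTTCTGAGTAACCTCTAAGTGGAACGACATGGAAAGGTGCCGGCGCCTCACCGGATCCTGG, then reverse).

5'-GGTCCTAGGCCACTCCGCGGCCGTGGAAAGGTACAGCAAGGTGAATCTCCAATGAGTCTTTGCCTTCCCCATACTGACTAG-3'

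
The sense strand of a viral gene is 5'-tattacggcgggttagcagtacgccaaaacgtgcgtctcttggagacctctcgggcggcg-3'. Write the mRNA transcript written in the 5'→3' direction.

5′-UAUUACGGCGGGUUAGCAGUACGCCAAAACGUGCGUCUCUUGGAGACCUCUCGGGCGGCG-3′

mRNA has the coding-strand sequence with U in place of T.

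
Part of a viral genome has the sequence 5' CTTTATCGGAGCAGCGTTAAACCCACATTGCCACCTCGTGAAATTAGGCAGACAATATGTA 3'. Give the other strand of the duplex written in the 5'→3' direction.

5'-TACATATTGTCTGCCTAATTTCACGAGGTGGCAATGTGGGTTTAACGCTGCTCCGATAAAG-3'

Pairing A↔T and G↔C gives GAAATAGCCTCGTCGCAATTTGGGTGTAACGGTGGAGCACTTTAATCCGTCTGTTATACAT, running 3'→5'. Reverse for the 5'→3' convention.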